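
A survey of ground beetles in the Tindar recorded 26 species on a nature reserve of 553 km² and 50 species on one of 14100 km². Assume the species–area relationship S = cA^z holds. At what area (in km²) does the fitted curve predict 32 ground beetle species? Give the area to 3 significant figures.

1550 km²

z = ln(50/26) / ln(14100/553) = 0.6539 / 3.2386 = 0.2019
c = 26 / 553^0.2019 = 26 / 3.579 = 7.264
A = (32/7.264)^(1/0.2019) ⇒ ln A = ln(4.405)/0.2019 = 7.3437
A = e^7.3437 ≈ 1546 km²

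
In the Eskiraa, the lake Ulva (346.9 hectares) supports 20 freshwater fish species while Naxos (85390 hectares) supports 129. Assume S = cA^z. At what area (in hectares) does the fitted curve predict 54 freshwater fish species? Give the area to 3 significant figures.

6520 hectares

z = ln(129/20) / ln(85390/346.9) = 1.8641 / 5.5059 = 0.3386
c = 20 / 346.9^0.3386 = 20 / 7.244 = 2.761
A = (54/2.761)^(1/0.3386) ⇒ ln A = ln(19.56)/0.3386 = 8.7828
A = e^8.7828 ≈ 6521 hectares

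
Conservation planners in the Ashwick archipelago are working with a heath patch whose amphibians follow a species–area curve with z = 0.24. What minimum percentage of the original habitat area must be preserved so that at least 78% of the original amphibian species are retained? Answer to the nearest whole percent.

Need (A_new/A_old)^0.24 = 0.78, so A_new/A_old = 0.78^(1/0.24) = 0.78^4.167
ln(A_new/A_old) = ln 0.78 / 0.24 = -0.2485 / 0.24 = -1.0353
A_new/A_old = e^-1.0353 ≈ 0.3551

36%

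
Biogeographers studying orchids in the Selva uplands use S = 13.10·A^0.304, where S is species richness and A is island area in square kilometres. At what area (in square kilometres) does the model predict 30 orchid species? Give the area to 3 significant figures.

15.3 square kilometres

30 = 13.1 × A^0.304  ⇒  A^0.304 = 30/13.1 = 2.29
ln A = ln(2.29) / 0.304 = 0.8286 / 0.304 = 2.7256
A = e^2.7256 ≈ 15.27 square kilometres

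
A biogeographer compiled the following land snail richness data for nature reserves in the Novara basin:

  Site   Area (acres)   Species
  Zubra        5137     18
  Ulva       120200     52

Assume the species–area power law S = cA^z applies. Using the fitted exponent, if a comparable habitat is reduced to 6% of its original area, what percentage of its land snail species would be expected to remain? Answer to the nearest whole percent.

z = ln(52/18) / ln(120200/5137) = 1.0609 / 3.1527 = 0.3365
S_new/S_old = (A_new/A_old)^z = 0.06^0.3365 = exp(0.3365 × -2.8134) = 0.388

39%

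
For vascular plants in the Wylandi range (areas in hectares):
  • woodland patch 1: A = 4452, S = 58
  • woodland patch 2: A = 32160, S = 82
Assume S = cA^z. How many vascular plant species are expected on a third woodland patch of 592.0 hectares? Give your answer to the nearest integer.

41

z = ln(82/58) / ln(32160/4452) = 0.3463 / 1.9774 = 0.1751
c = 58 / 4452^0.1751 = 58 / 4.354 = 13.32
S₃ = 13.32 × 592^0.1751 = 13.32 × 3.058 ≈ 40.74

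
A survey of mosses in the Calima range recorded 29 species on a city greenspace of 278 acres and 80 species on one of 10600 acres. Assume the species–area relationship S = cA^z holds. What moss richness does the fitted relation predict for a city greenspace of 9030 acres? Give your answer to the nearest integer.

77

z = ln(80/29) / ln(10600/278) = 1.0147 / 3.6410 = 0.2787
c = 29 / 278^0.2787 = 29 / 4.799 = 6.043
S₃ = 6.043 × 9030^0.2787 = 6.043 × 12.66 ≈ 76.5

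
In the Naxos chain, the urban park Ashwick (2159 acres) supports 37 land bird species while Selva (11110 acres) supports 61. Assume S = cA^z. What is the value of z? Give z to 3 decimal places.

Taking logs: ln S = ln c + z ln A, so z = (ln S₂ − ln S₁)/(ln A₂ − ln A₁).
z = ln(61/37) / ln(11110/2159) = ln(1.649) / ln(5.146) = 0.5000 / 1.6382 = 0.3052

0.305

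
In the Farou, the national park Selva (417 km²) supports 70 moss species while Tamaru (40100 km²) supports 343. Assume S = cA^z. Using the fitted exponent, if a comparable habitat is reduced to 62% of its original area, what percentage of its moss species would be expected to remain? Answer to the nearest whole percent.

z = ln(343/70) / ln(40100/417) = 1.5892 / 4.5660 = 0.3481
S_new/S_old = (A_new/A_old)^z = 0.62^0.3481 = exp(0.3481 × -0.4780) = 0.8467

85%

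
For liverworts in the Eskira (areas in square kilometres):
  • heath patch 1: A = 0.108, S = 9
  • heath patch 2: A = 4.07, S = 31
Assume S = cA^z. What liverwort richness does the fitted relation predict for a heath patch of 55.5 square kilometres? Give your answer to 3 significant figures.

75.5

z = ln(31/9) / ln(4.07/0.108) = 1.2368 / 3.6293 = 0.3408
c = 9 / 0.108^0.3408 = 9 / 0.4684 = 19.21
S₃ = 19.21 × 55.5^0.3408 = 19.21 × 3.93 ≈ 75.52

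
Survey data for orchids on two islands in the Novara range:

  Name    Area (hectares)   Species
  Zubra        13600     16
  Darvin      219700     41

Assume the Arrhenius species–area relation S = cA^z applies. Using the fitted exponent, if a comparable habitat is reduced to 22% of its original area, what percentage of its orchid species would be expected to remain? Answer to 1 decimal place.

z = ln(41/16) / ln(219700/13600) = 0.9410 / 2.7822 = 0.3382
S_new/S_old = (A_new/A_old)^z = 0.22^0.3382 = exp(0.3382 × -1.5141) = 0.5992

59.9%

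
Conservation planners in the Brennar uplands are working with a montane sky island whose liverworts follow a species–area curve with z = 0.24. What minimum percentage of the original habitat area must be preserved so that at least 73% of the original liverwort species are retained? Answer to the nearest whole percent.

27%

Need (A_new/A_old)^0.24 = 0.73, so A_new/A_old = 0.73^(1/0.24) = 0.73^4.167
ln(A_new/A_old) = ln 0.73 / 0.24 = -0.3147 / 0.24 = -1.3113
A_new/A_old = e^-1.3113 ≈ 0.2695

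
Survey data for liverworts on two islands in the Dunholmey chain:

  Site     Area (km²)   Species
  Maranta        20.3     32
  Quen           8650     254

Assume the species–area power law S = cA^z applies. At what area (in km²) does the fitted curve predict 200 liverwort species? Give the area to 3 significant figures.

z = ln(254/32) / ln(8650/20.3) = 2.0716 / 6.0547 = 0.3421
c = 32 / 20.3^0.3421 = 32 / 2.801 = 11.42
A = (200/11.42)^(1/0.3421) ⇒ ln A = ln(17.51)/0.3421 = 8.3667
A = e^8.3667 ≈ 4302 km²

4300 km²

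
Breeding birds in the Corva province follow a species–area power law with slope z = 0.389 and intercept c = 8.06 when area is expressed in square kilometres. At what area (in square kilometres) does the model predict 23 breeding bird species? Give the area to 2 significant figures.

23 = 8.06 × A^0.389  ⇒  A^0.389 = 23/8.06 = 2.854
ln A = ln(2.854) / 0.389 = 1.0486 / 0.389 = 2.6956
A = e^2.6956 ≈ 14.81 square kilometres

15 square kilometres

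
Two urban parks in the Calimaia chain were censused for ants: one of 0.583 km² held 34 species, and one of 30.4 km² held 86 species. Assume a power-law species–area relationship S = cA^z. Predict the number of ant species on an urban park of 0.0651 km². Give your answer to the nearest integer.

20

z = ln(86/34) / ln(30.4/0.583) = 0.9280 / 3.9540 = 0.2347
c = 34 / 0.583^0.2347 = 34 / 0.8811 = 38.59
S₃ = 38.59 × 0.0651^0.2347 = 38.59 × 0.5267 ≈ 20.32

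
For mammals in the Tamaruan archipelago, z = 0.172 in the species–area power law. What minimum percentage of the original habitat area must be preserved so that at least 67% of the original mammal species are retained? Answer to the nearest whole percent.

Need (A_new/A_old)^0.172 = 0.67, so A_new/A_old = 0.67^(1/0.172) = 0.67^5.814
ln(A_new/A_old) = ln 0.67 / 0.172 = -0.4005 / 0.172 = -2.3284
A_new/A_old = e^-2.3284 ≈ 0.09746

10%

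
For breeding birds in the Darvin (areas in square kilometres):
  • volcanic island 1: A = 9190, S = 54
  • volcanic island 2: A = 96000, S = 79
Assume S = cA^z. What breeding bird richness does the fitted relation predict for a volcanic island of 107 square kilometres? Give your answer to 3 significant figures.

26.2

z = ln(79/54) / ln(96000/9190) = 0.3805 / 2.3462 = 0.1622
c = 54 / 9190^0.1622 = 54 / 4.392 = 12.29
S₃ = 12.29 × 107^0.1622 = 12.29 × 2.133 ≈ 26.23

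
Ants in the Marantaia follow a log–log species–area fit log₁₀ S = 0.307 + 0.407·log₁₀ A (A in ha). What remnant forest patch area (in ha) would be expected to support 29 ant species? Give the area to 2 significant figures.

29 = 2.028 × A^0.407  ⇒  A^0.407 = 29/2.028 = 14.3
ln A = ln(14.3) / 0.407 = 2.6604 / 0.407 = 6.5366
A = e^6.5366 ≈ 689.9 ha

690 ha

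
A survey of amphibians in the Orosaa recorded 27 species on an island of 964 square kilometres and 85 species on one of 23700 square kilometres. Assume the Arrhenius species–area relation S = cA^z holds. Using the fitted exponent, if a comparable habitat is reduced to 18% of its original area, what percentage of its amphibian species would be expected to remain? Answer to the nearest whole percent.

54%

z = ln(85/27) / ln(23700/964) = 1.1468 / 3.2021 = 0.3581
S_new/S_old = (A_new/A_old)^z = 0.18^0.3581 = exp(0.3581 × -1.7148) = 0.5411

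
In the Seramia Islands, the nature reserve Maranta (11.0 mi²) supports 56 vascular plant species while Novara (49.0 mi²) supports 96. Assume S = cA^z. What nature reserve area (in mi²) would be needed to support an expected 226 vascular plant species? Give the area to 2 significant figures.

z = ln(96/56) / ln(49/11) = 0.5390 / 1.4939 = 0.3608
c = 56 / 11^0.3608 = 56 / 2.375 = 23.58
A = (226/23.58)^(1/0.3608) ⇒ ln A = ln(9.586)/0.3608 = 6.2649
A = e^6.2649 ≈ 525.8 mi²

530 mi²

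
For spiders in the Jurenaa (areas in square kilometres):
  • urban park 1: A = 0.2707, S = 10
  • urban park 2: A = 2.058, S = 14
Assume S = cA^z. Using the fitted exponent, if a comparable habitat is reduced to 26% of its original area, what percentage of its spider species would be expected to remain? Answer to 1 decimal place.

z = ln(14/10) / ln(2.058/0.2707) = 0.3365 / 2.0285 = 0.1659
S_new/S_old = (A_new/A_old)^z = 0.26^0.1659 = exp(0.1659 × -1.3471) = 0.7998

80.0%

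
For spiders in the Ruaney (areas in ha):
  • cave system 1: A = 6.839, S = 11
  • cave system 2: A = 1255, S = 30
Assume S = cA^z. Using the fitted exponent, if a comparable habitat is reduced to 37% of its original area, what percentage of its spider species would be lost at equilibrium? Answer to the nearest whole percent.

17%

z = ln(30/11) / ln(1255/6.839) = 1.0033 / 5.2122 = 0.1925
S_new/S_old = (A_new/A_old)^z = 0.37^0.1925 = exp(0.1925 × -0.9943) = 0.8258
Fraction lost = 1 − 0.8258 = 0.1742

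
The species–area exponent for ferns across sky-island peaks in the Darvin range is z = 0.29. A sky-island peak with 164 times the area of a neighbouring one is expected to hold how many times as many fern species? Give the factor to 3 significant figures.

4.39

S₂/S₁ = (A₂/A₁)^z = 164^0.29
ln(S₂/S₁) = 0.29 × ln 164 = 0.29 × 5.0999 = 1.4790
S₂/S₁ = e^1.4790 ≈ 4.388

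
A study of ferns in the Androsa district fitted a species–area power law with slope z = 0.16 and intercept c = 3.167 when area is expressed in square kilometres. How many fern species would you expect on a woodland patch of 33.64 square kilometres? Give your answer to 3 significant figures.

S = 3.167 × 33.64^0.16 = 3.167 × 1.755 ≈ 5.558

5.56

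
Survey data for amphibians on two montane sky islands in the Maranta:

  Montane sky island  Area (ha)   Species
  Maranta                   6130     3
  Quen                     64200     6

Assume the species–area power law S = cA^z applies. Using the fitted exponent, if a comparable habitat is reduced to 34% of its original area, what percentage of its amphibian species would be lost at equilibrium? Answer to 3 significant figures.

z = ln(6/3) / ln(64200/6130) = 0.6931 / 2.3488 = 0.2951
S_new/S_old = (A_new/A_old)^z = 0.34^0.2951 = exp(0.2951 × -1.0788) = 0.7273
Fraction lost = 1 − 0.7273 = 0.2727

27.3%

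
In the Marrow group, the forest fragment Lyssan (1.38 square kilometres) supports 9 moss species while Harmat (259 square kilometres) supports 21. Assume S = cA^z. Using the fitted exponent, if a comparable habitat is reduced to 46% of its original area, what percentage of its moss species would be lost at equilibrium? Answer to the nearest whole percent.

12%

z = ln(21/9) / ln(259/1.38) = 0.8473 / 5.2347 = 0.1619
S_new/S_old = (A_new/A_old)^z = 0.46^0.1619 = exp(0.1619 × -0.7765) = 0.8819
Fraction lost = 1 − 0.8819 = 0.1181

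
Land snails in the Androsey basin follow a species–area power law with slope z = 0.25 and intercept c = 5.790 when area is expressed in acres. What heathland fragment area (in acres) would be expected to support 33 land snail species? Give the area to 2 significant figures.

1100 acres

33 = 5.79 × A^0.25  ⇒  A^0.25 = 33/5.79 = 5.699
ln A = ln(5.699) / 0.25 = 1.7404 / 0.25 = 6.9615
A = e^6.9615 ≈ 1055 acres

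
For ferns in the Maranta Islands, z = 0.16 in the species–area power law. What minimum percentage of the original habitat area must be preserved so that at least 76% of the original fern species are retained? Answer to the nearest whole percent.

18%

Need (A_new/A_old)^0.16 = 0.76, so A_new/A_old = 0.76^(1/0.16) = 0.76^6.25
ln(A_new/A_old) = ln 0.76 / 0.16 = -0.2744 / 0.16 = -1.7152
A_new/A_old = e^-1.7152 ≈ 0.1799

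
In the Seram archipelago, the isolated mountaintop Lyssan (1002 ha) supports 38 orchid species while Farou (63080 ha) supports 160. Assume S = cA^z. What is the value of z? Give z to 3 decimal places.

0.347

Taking logs: ln S = ln c + z ln A, so z = (ln S₂ − ln S₁)/(ln A₂ − ln A₁).
z = ln(160/38) / ln(63080/1002) = ln(4.211) / ln(62.95) = 1.4376 / 4.1424 = 0.3470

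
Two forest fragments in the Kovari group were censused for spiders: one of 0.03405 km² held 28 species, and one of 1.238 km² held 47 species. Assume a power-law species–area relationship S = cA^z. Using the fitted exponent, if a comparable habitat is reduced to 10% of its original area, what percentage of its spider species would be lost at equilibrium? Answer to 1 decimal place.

28.2%

z = ln(47/28) / ln(1.238/0.03405) = 0.5179 / 3.5934 = 0.1441
S_new/S_old = (A_new/A_old)^z = 0.1^0.1441 = exp(0.1441 × -2.3026) = 0.7176
Fraction lost = 1 − 0.7176 = 0.2824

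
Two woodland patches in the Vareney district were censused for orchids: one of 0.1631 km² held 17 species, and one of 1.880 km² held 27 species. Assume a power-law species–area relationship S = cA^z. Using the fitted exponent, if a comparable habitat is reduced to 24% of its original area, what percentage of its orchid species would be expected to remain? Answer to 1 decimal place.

z = ln(27/17) / ln(1.88/0.1631) = 0.4626 / 2.4447 = 0.1892
S_new/S_old = (A_new/A_old)^z = 0.24^0.1892 = exp(0.1892 × -1.4271) = 0.7633

76.3%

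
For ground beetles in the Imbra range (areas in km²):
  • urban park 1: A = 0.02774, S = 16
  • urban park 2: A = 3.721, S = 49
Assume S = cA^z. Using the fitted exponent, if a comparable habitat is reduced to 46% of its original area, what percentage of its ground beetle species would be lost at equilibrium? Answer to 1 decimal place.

z = ln(49/16) / ln(3.721/0.02774) = 1.1192 / 4.8989 = 0.2285
S_new/S_old = (A_new/A_old)^z = 0.46^0.2285 = exp(0.2285 × -0.7765) = 0.8374
Fraction lost = 1 − 0.8374 = 0.1626

16.3%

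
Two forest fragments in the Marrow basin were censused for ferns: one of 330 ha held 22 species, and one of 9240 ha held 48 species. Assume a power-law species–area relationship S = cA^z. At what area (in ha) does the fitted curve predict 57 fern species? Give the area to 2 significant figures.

19000 ha

z = ln(48/22) / ln(9240/330) = 0.7802 / 3.3322 = 0.2341
c = 22 / 330^0.2341 = 22 / 3.887 = 5.659
A = (57/5.659)^(1/0.2341) ⇒ ln A = ln(10.07)/0.2341 = 9.8653
A = e^9.8653 ≈ 19251 ha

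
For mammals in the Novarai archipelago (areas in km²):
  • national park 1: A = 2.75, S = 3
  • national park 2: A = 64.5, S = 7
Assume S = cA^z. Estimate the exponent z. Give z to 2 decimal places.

Taking logs: ln S = ln c + z ln A, so z = (ln S₂ − ln S₁)/(ln A₂ − ln A₁).
z = ln(7/3) / ln(64.5/2.75) = ln(2.333) / ln(23.45) = 0.8473 / 3.1551 = 0.2686

0.27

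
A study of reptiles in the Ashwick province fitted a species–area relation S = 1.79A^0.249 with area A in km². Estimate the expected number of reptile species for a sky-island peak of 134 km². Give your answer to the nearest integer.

S = 1.79 × 134^0.249 = 1.79 × 3.386 ≈ 6.06

6 species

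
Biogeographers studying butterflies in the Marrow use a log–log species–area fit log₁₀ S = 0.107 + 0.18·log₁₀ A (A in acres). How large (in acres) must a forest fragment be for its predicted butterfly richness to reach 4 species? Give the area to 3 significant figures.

4 = 1.279 × A^0.18  ⇒  A^0.18 = 4/1.279 = 3.127
ln A = ln(3.127) / 0.18 = 1.1399 / 0.18 = 6.3329
A = e^6.3329 ≈ 562.8 acres

563 acres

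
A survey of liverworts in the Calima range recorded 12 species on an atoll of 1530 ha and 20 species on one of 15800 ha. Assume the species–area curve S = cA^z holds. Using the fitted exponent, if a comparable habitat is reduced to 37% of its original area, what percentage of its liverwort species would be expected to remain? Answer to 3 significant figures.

80.4%

z = ln(20/12) / ln(15800/1530) = 0.5108 / 2.3347 = 0.2188
S_new/S_old = (A_new/A_old)^z = 0.37^0.2188 = exp(0.2188 × -0.9943) = 0.8045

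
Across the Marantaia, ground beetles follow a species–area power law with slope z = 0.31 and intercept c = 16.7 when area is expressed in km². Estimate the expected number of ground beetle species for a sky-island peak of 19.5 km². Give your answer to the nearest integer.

S = 16.7 × 19.5^0.31
ln S = ln 16.7 + 0.31 × ln 19.5 = 2.8154 + 0.31 × 2.9704 = 3.7362
S = e^3.7362 ≈ 41.94

42 species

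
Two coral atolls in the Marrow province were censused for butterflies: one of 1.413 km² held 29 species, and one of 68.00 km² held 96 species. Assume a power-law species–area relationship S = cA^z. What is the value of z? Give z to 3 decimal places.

0.309

Taking logs: ln S = ln c + z ln A, so z = (ln S₂ − ln S₁)/(ln A₂ − ln A₁).
z = ln(96/29) / ln(68/1.413) = ln(3.31) / ln(48.12) = 1.1971 / 3.8738 = 0.3090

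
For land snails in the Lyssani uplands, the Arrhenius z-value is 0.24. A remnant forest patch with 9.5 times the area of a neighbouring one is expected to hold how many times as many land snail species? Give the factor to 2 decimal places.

1.72

S₂/S₁ = (A₂/A₁)^z = 9.5^0.24
ln(S₂/S₁) = 0.24 × ln 9.5 = 0.24 × 2.2513 = 0.5403
S₂/S₁ = e^0.5403 ≈ 1.717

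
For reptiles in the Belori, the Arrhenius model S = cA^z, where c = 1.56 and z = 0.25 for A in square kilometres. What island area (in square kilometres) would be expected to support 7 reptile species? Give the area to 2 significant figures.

410 square kilometres

7 = 1.56 × A^0.25  ⇒  A^0.25 = 7/1.56 = 4.487
ln A = ln(4.487) / 0.25 = 1.5012 / 0.25 = 6.0049
A = e^6.0049 ≈ 405.4 square kilometres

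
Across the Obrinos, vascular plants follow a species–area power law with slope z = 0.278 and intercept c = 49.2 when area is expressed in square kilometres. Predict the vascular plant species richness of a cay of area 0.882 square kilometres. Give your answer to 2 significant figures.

48

S = 49.2 × 0.882^0.278
ln S = ln 49.2 + 0.278 × ln 0.882 = 3.8959 + 0.278 × -0.1256 = 3.8610
S = e^3.8610 ≈ 47.51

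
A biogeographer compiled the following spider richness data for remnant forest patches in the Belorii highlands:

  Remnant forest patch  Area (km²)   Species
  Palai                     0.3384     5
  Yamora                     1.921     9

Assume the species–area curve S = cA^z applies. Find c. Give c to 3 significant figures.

7.22

z = ln(S₂/S₁) / ln(A₂/A₁) = ln(9/5) / ln(1.921/0.3384) = 0.5878 / 1.7364 = 0.3385
c = S₁ / A₁^z = 5 / 0.3384^0.3385 = 5 / 0.693 = 7.215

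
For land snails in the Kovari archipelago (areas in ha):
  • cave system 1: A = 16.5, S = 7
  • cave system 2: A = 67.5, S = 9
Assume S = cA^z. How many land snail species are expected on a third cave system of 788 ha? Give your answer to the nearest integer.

14

z = ln(9/7) / ln(67.5/16.5) = 0.2513 / 1.4088 = 0.1784
c = 7 / 16.5^0.1784 = 7 / 1.649 = 4.245
S₃ = 4.245 × 788^0.1784 = 4.245 × 3.286 ≈ 13.95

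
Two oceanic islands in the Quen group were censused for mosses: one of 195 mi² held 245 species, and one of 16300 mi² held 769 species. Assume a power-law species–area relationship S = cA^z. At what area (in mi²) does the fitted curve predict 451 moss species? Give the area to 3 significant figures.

2070 mi²

z = ln(769/245) / ln(16300/195) = 1.1438 / 4.4259 = 0.2584
c = 245 / 195^0.2584 = 245 / 3.907 = 62.71
A = (451/62.71)^(1/0.2584) ⇒ ln A = ln(7.192)/0.2584 = 7.6341
A = e^7.6341 ≈ 2068 mi²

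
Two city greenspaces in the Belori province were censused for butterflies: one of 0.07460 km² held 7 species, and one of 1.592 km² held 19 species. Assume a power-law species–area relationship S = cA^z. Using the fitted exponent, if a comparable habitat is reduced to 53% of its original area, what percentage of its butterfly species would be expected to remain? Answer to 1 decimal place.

z = ln(19/7) / ln(1.592/0.0746) = 0.9985 / 3.0606 = 0.3263
S_new/S_old = (A_new/A_old)^z = 0.53^0.3263 = exp(0.3263 × -0.6349) = 0.8129

81.3%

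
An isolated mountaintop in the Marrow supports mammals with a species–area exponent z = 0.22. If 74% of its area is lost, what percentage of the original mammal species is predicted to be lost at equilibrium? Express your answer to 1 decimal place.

S_new/S_old = (A_new/A_old)^z = 0.26^0.22
= exp(0.22 × ln 0.26) = exp(0.22 × -1.3471) = exp(-0.2964) ≈ 0.7435
Fraction lost = 1 − 0.7435 = 0.2565

25.6%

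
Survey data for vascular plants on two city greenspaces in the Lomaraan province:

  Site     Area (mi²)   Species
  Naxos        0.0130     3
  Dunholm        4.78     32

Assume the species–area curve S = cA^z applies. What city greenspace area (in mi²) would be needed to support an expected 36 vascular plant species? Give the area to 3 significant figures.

z = ln(32/3) / ln(4.78/0.013) = 2.3671 / 5.9072 = 0.4007
c = 3 / 0.013^0.4007 = 3 / 0.1755 = 17.1
A = (36/17.1)^(1/0.4007) ⇒ ln A = ln(2.106)/0.4007 = 1.8584
A = e^1.8584 ≈ 6.413 mi²

6.41 mi²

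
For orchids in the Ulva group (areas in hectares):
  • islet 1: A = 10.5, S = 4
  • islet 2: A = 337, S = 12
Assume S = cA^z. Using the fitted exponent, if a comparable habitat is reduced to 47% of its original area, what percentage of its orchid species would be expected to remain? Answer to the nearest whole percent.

79%

z = ln(12/4) / ln(337/10.5) = 1.0986 / 3.4687 = 0.3167
S_new/S_old = (A_new/A_old)^z = 0.47^0.3167 = exp(0.3167 × -0.7550) = 0.7873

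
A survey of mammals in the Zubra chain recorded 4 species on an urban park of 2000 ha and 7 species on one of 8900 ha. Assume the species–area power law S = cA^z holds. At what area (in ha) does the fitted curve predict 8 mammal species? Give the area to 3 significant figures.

z = ln(7/4) / ln(8900/2000) = 0.5596 / 1.4929 = 0.3749
c = 4 / 2000^0.3749 = 4 / 17.27 = 0.2316
A = (8/0.2316)^(1/0.3749) ⇒ ln A = ln(34.55)/0.3749 = 9.4500
A = e^9.4500 ≈ 12709 ha

12700 ha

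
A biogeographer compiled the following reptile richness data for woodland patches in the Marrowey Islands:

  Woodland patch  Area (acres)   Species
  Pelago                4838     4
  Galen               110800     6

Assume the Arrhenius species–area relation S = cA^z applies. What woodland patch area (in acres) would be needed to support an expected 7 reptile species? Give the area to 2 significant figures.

360000 acres

z = ln(6/4) / ln(110800/4838) = 0.4055 / 3.1312 = 0.1295
c = 4 / 4838^0.1295 = 4 / 3 = 1.333
A = (7/1.333)^(1/0.1295) ⇒ ln A = ln(5.25)/0.1295 = 12.8059
A = e^12.8059 ≈ 364368 acres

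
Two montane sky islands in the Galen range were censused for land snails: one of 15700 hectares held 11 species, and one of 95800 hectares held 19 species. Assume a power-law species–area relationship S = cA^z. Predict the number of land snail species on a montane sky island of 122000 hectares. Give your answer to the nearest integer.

z = ln(19/11) / ln(95800/15700) = 0.5465 / 1.8086 = 0.3022
c = 11 / 15700^0.3022 = 11 / 18.53 = 0.5935
S₃ = 0.5935 × 122000^0.3022 = 0.5935 × 34.44 ≈ 20.44

20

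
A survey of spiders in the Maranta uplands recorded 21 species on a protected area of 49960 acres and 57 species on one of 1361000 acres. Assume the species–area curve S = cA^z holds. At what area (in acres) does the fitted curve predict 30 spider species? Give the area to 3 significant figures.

163000 acres

z = ln(57/21) / ln(1361000/49960) = 0.9985 / 3.3048 = 0.3021
c = 21 / 49960^0.3021 = 21 / 26.28 = 0.799
A = (30/0.799)^(1/0.3021) ⇒ ln A = ln(37.55)/0.3021 = 11.9994
A = e^11.9994 ≈ 162663 acres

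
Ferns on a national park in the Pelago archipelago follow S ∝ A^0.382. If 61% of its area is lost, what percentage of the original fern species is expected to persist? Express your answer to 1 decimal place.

S_new/S_old = (A_new/A_old)^z = 0.39^0.382
= exp(0.382 × ln 0.39) = exp(0.382 × -0.9416) = exp(-0.3597) ≈ 0.6979

69.8%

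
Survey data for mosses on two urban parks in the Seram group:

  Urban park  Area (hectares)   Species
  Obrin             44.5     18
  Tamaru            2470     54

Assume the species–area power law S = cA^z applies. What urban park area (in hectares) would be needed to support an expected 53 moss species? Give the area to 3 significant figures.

2310 hectares

z = ln(54/18) / ln(2470/44.5) = 1.0986 / 4.0165 = 0.2735
c = 18 / 44.5^0.2735 = 18 / 2.824 = 6.374
A = (53/6.374)^(1/0.2735) ⇒ ln A = ln(8.315)/0.2735 = 7.7436
A = e^7.7436 ≈ 2307 hectares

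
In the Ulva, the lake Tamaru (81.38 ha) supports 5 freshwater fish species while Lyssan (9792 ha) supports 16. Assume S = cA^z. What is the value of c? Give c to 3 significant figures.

1.72

z = ln(S₂/S₁) / ln(A₂/A₁) = ln(16/5) / ln(9792/81.38) = 1.1632 / 4.7902 = 0.2428
c = S₁ / A₁^z = 5 / 81.38^0.2428 = 5 / 2.91 = 1.718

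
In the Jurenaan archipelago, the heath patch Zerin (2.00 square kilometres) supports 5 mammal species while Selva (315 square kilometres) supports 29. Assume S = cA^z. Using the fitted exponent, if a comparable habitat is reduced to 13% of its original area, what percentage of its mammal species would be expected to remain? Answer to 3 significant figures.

z = ln(29/5) / ln(315/2) = 1.7579 / 5.0594 = 0.3474
S_new/S_old = (A_new/A_old)^z = 0.13^0.3474 = exp(0.3474 × -2.0402) = 0.4922

49.2%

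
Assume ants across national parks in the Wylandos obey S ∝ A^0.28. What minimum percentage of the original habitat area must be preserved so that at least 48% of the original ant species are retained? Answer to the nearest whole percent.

7%

Need (A_new/A_old)^0.28 = 0.48, so A_new/A_old = 0.48^(1/0.28) = 0.48^3.571
ln(A_new/A_old) = ln 0.48 / 0.28 = -0.7340 / 0.28 = -2.6213
A_new/A_old = e^-2.6213 ≈ 0.07271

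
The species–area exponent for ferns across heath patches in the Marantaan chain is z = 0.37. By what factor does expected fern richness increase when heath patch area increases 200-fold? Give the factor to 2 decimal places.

S₂/S₁ = (A₂/A₁)^z = 200^0.37
ln(S₂/S₁) = 0.37 × ln 200 = 0.37 × 5.2983 = 1.9604
S₂/S₁ = e^1.9604 ≈ 7.102

7.10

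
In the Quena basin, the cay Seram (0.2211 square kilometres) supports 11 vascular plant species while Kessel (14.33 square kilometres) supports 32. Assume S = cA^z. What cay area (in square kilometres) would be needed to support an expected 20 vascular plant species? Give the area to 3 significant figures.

z = ln(32/11) / ln(14.33/0.2211) = 1.0678 / 4.1715 = 0.2560
c = 11 / 0.2211^0.2560 = 11 / 0.6796 = 16.19
A = (20/16.19)^(1/0.2560) ⇒ ln A = ln(1.236)/0.2560 = 0.8263
A = e^0.8263 ≈ 2.285 square kilometres

2.28 square kilometres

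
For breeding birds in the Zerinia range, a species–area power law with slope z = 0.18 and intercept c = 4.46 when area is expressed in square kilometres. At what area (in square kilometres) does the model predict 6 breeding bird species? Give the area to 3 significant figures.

5.20 square kilometres

6 = 4.46 × A^0.18  ⇒  A^0.18 = 6/4.46 = 1.345
ln A = ln(1.345) / 0.18 = 0.2966 / 0.18 = 1.6478
A = e^1.6478 ≈ 5.196 square kilometres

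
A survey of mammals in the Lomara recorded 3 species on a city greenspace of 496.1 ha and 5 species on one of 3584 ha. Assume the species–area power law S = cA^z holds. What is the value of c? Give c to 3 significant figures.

z = ln(S₂/S₁) / ln(A₂/A₁) = ln(5/3) / ln(3584/496.1) = 0.5108 / 1.9775 = 0.2583
c = S₁ / A₁^z = 3 / 496.1^0.2583 = 3 / 4.97 = 0.6037

0.604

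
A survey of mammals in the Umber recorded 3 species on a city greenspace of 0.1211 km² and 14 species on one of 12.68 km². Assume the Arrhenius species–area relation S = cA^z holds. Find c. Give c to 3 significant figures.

z = ln(S₂/S₁) / ln(A₂/A₁) = ln(14/3) / ln(12.68/0.1211) = 1.5404 / 4.6512 = 0.3312
c = S₁ / A₁^z = 3 / 0.1211^0.3312 = 3 / 0.497 = 6.036

6.04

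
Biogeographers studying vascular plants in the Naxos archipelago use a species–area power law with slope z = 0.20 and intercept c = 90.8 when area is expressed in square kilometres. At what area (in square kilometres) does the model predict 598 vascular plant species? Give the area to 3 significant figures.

12400 square kilometres

598 = 90.8 × A^0.2  ⇒  A^0.2 = 598/90.8 = 6.586
ln A = ln(6.586) / 0.2 = 1.8849 / 0.2 = 9.4247
A = e^9.4247 ≈ 12390 square kilometres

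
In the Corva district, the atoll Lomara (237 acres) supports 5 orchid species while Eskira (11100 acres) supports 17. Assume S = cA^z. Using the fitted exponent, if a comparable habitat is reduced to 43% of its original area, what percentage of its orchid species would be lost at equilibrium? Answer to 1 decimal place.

z = ln(17/5) / ln(11100/237) = 1.2238 / 3.8466 = 0.3181
S_new/S_old = (A_new/A_old)^z = 0.43^0.3181 = exp(0.3181 × -0.8440) = 0.7645
Fraction lost = 1 − 0.7645 = 0.2355

23.5%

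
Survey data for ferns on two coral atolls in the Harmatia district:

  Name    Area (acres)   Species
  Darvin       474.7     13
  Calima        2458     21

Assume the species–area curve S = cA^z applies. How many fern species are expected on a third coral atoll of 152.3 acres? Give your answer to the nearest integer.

9

z = ln(21/13) / ln(2458/474.7) = 0.4796 / 1.6444 = 0.2916
c = 13 / 474.7^0.2916 = 13 / 6.033 = 2.155
S₃ = 2.155 × 152.3^0.2916 = 2.155 × 4.331 ≈ 9.332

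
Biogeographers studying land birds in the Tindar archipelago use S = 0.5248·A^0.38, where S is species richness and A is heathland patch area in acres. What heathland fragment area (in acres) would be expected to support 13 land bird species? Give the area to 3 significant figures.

13 = 0.5248 × A^0.38  ⇒  A^0.38 = 13/0.5248 = 24.77
ln A = ln(24.77) / 0.38 = 3.2097 / 0.38 = 8.4465
A = e^8.4465 ≈ 4659 acres

4660 acres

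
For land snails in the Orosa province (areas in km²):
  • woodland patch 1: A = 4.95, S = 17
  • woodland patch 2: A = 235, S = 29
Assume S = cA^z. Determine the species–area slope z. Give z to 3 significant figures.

0.138

Taking logs: ln S = ln c + z ln A, so z = (ln S₂ − ln S₁)/(ln A₂ − ln A₁).
z = ln(29/17) / ln(235/4.95) = ln(1.706) / ln(47.47) = 0.5341 / 3.8602 = 0.1384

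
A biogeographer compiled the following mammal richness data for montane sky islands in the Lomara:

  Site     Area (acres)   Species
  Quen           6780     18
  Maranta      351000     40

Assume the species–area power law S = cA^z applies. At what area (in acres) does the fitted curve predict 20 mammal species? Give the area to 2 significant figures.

z = ln(40/18) / ln(351000/6780) = 0.7985 / 3.9468 = 0.2023
c = 18 / 6780^0.2023 = 18 / 5.958 = 3.021
A = (20/3.021)^(1/0.2023) ⇒ ln A = ln(6.62)/0.2023 = 9.3425
A = e^9.3425 ≈ 11413 acres

11000 acres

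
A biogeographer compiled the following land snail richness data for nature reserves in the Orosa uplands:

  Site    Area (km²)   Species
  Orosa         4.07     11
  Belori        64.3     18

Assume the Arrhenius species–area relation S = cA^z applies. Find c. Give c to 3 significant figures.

z = ln(S₂/S₁) / ln(A₂/A₁) = ln(18/11) / ln(64.3/4.07) = 0.4925 / 2.7599 = 0.1784
c = S₁ / A₁^z = 11 / 4.07^0.1784 = 11 / 1.285 = 8.563

8.56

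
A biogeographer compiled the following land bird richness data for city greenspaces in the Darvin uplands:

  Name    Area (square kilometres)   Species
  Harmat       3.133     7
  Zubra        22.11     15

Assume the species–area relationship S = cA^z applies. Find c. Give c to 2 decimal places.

4.48

z = ln(S₂/S₁) / ln(A₂/A₁) = ln(15/7) / ln(22.11/3.133) = 0.7621 / 1.9540 = 0.3900
c = S₁ / A₁^z = 7 / 3.133^0.3900 = 7 / 1.561 = 4.484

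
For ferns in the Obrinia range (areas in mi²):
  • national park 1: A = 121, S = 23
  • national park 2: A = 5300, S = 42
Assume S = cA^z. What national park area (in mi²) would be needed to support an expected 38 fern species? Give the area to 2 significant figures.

2800 mi²

z = ln(42/23) / ln(5300/121) = 0.6022 / 3.7797 = 0.1593
c = 23 / 121^0.1593 = 23 / 2.147 = 10.71
A = (38/10.71)^(1/0.1593) ⇒ ln A = ln(3.547)/0.1593 = 7.9473
A = e^7.9473 ≈ 2828 mi²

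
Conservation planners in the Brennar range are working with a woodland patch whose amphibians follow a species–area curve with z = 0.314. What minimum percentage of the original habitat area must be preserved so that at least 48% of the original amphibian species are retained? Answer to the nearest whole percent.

Need (A_new/A_old)^0.314 = 0.48, so A_new/A_old = 0.48^(1/0.314) = 0.48^3.185
ln(A_new/A_old) = ln 0.48 / 0.314 = -0.7340 / 0.314 = -2.3375
A_new/A_old = e^-2.3375 ≈ 0.09657

10%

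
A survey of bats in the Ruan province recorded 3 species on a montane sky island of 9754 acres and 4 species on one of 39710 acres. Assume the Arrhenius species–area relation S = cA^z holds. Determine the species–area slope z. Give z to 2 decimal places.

Taking logs: ln S = ln c + z ln A, so z = (ln S₂ − ln S₁)/(ln A₂ − ln A₁).
z = ln(4/3) / ln(39710/9754) = ln(1.333) / ln(4.071) = 0.2877 / 1.4039 = 0.2049

0.20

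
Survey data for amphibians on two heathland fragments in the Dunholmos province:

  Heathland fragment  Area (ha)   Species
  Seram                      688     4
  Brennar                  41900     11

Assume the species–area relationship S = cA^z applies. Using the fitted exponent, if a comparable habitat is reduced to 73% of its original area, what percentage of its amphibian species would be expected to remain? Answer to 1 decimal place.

92.5%

z = ln(11/4) / ln(41900/688) = 1.0116 / 4.1093 = 0.2462
S_new/S_old = (A_new/A_old)^z = 0.73^0.2462 = exp(0.2462 × -0.3147) = 0.9255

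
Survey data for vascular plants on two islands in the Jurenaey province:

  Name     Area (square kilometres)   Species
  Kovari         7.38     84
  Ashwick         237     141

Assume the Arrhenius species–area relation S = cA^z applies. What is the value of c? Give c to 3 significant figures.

62.3

z = ln(S₂/S₁) / ln(A₂/A₁) = ln(141/84) / ln(237/7.38) = 0.5179 / 3.4693 = 0.1493
c = S₁ / A₁^z = 84 / 7.38^0.1493 = 84 / 1.348 = 62.33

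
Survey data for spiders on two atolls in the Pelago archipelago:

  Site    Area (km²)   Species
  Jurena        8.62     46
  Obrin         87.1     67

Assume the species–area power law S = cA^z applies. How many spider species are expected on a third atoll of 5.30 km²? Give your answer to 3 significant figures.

42.5

z = ln(67/46) / ln(87.1/8.62) = 0.3761 / 2.3130 = 0.1626
c = 46 / 8.62^0.1626 = 46 / 1.419 = 32.41
S₃ = 32.41 × 5.3^0.1626 = 32.41 × 1.311 ≈ 42.5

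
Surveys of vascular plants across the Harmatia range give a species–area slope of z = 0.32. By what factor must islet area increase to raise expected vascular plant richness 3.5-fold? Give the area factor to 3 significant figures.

50.1

(A₂/A₁)^0.32 = 3.5, so A₂/A₁ = 3.5^(1/0.32) = 3.5^3.125
ln(A₂/A₁) = ln 3.5 / 0.32 = 1.2528 / 0.32 = 3.9149
A₂/A₁ = e^3.9149 ≈ 50.14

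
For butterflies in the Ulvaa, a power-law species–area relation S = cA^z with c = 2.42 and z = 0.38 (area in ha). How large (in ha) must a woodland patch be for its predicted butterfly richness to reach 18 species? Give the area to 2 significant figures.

18 = 2.42 × A^0.38  ⇒  A^0.38 = 18/2.42 = 7.438
ln A = ln(7.438) / 0.38 = 2.0066 / 0.38 = 5.2805
A = e^5.2805 ≈ 196.5 ha

200 ha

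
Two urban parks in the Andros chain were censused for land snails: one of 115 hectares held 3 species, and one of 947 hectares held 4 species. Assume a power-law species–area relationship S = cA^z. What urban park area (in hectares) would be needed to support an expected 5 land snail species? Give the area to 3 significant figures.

z = ln(4/3) / ln(947/115) = 0.2877 / 2.1084 = 0.1364
c = 3 / 115^0.1364 = 3 / 1.911 = 1.57
A = (5/1.57)^(1/0.1364) ⇒ ln A = ln(3.184)/0.1364 = 8.4887
A = e^8.4887 ≈ 4859 hectares

4860 hectares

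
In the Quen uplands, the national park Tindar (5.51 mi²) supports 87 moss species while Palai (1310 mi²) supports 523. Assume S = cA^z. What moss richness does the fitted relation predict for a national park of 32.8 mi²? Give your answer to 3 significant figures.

156

z = ln(523/87) / ln(1310/5.51) = 1.7937 / 5.4712 = 0.3278
c = 87 / 5.51^0.3278 = 87 / 1.75 = 49.72
S₃ = 49.72 × 32.8^0.3278 = 49.72 × 3.14 ≈ 156.1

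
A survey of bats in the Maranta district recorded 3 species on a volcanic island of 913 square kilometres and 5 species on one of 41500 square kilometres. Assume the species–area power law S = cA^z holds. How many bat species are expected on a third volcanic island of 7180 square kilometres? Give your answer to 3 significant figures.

z = ln(5/3) / ln(41500/913) = 0.5108 / 3.8167 = 0.1338
c = 3 / 913^0.1338 = 3 / 2.49 = 1.205
S₃ = 1.205 × 7180^0.1338 = 1.205 × 3.282 ≈ 3.954

3.95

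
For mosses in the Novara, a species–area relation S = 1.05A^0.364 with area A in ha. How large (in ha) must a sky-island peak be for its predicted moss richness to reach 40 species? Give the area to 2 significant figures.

40 = 1.05 × A^0.364  ⇒  A^0.364 = 40/1.05 = 38.1
ln A = ln(38.1) / 0.364 = 3.6401 / 0.364 = 10.0002
A = e^10.0002 ≈ 22032 ha

22000 ha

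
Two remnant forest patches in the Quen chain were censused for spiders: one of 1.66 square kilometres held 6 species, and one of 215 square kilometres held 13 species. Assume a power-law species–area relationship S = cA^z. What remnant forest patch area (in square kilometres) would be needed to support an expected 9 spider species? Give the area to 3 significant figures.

z = ln(13/6) / ln(215/1.66) = 0.7732 / 4.8638 = 0.1590
c = 6 / 1.66^0.1590 = 6 / 1.084 = 5.536
A = (9/5.536)^(1/0.1590) ⇒ ln A = ln(1.626)/0.1590 = 3.0574
A = e^3.0574 ≈ 21.27 square kilometres

21.3 square kilometres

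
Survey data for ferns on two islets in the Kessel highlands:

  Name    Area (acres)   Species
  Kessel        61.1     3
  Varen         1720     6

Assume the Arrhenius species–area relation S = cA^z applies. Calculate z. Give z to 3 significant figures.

Taking logs: ln S = ln c + z ln A, so z = (ln S₂ − ln S₁)/(ln A₂ − ln A₁).
z = ln(6/3) / ln(1720/61.1) = ln(2) / ln(28.15) = 0.6931 / 3.3376 = 0.2077

0.208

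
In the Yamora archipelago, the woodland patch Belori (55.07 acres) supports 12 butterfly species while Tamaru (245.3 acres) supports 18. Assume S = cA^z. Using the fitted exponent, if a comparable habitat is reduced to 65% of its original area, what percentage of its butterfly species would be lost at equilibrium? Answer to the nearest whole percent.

11%

z = ln(18/12) / ln(245.3/55.07) = 0.4055 / 1.4939 = 0.2714
S_new/S_old = (A_new/A_old)^z = 0.65^0.2714 = exp(0.2714 × -0.4308) = 0.8897
Fraction lost = 1 − 0.8897 = 0.1103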